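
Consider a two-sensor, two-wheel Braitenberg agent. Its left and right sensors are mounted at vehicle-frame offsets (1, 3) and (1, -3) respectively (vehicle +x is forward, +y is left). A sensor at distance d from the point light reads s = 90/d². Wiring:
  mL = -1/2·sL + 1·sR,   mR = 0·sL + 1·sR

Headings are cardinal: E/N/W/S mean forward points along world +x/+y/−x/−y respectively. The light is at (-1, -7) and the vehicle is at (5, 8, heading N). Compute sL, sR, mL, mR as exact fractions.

left sensor world pos  = (2, 9); dL² = 265
right sensor world pos = (8, 9); dR² = 337
sL = 90/265 = 18/53
sR = 90/337 = 90/337
mL = -1/2·sL + 1·sR = 1737/17861
mR = 0·sL + 1·sR = 90/337

18/53 90/337 1737/17861 90/337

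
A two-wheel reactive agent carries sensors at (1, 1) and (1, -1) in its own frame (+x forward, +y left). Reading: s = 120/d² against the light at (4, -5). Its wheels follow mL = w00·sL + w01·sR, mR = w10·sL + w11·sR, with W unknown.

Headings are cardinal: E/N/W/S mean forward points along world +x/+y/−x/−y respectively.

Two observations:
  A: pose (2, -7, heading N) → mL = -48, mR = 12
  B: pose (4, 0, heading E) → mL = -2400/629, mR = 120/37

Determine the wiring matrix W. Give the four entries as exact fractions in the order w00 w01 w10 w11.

1 -1 1 0

obs A: pose=(2,-7,N) → sL=12, sR=60, mL=-48, mR=12
obs B: pose=(4,0,E) → sL=120/37, sR=120/17, mL=-2400/629, mR=120/37
sensor matrix S = [[12, 60], [120/37, 120/17]]; det S = -69120/629
solve [mL_A; mL_B] = S·[w00; w01] and [mR_A; mR_B] = S·[w10; w11]:
  w00 = 1, w01 = -1, w10 = 1, w11 = 0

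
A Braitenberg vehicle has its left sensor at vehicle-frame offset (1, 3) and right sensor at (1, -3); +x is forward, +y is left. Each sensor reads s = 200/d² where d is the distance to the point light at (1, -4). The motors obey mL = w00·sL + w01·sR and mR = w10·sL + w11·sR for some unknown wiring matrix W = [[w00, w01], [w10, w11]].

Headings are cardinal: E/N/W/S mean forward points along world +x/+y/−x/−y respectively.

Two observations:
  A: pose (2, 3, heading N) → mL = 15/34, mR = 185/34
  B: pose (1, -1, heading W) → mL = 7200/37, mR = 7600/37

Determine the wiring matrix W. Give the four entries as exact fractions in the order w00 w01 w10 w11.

1 -1 1 1

obs A: pose=(2,3,N) → sL=50/17, sR=5/2, mL=15/34, mR=185/34
obs B: pose=(1,-1,W) → sL=200, sR=200/37, mL=7200/37, mR=7600/37
sensor matrix S = [[50/17, 5/2], [200, 200/37]]; det S = -304500/629
solve [mL_A; mL_B] = S·[w00; w01] and [mR_A; mR_B] = S·[w10; w11]:
  w00 = 1, w01 = -1, w10 = 1, w11 = 1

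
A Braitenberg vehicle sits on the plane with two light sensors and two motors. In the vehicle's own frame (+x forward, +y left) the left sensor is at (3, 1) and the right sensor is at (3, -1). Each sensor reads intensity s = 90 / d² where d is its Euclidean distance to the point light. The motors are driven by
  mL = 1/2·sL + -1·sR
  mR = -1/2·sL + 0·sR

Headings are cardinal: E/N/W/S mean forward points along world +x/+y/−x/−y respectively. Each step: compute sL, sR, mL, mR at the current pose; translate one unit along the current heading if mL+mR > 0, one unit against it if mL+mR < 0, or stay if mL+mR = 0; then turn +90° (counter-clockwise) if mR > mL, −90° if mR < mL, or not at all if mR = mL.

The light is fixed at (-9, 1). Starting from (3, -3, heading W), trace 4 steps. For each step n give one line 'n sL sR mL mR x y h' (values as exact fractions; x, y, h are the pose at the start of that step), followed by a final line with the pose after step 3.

n=0: pose=(3,-3,W); sL=45/53, sR=1; mL=-61/106, mR=-45/106; mL+mR=-1 → advance -1; mR−mL=8/53 → turn +1·90°
n=1: pose=(4,-3,S); sL=18/49, sR=90/193; mL=-2673/9457, mR=-9/49; mL+mR=-90/193 → advance -1; mR−mL=936/9457 → turn +1·90°
n=2: pose=(4,-2,E); sL=9/26, sR=45/136; mL=-279/1768, mR=-9/52; mL+mR=-45/136 → advance -1; mR−mL=-27/1768 → turn -1·90°
n=3: pose=(3,-2,S); sL=18/41, sR=90/157; mL=-2277/6437, mR=-9/41; mL+mR=-90/157 → advance -1; mR−mL=864/6437 → turn +1·90°

0 45/53 1 -61/106 -45/106 3 -3 W
1 18/49 90/193 -2673/9457 -9/49 4 -3 S
2 9/26 45/136 -279/1768 -9/52 4 -2 E
3 18/41 90/157 -2277/6437 -9/41 3 -2 S
final 3 -1 E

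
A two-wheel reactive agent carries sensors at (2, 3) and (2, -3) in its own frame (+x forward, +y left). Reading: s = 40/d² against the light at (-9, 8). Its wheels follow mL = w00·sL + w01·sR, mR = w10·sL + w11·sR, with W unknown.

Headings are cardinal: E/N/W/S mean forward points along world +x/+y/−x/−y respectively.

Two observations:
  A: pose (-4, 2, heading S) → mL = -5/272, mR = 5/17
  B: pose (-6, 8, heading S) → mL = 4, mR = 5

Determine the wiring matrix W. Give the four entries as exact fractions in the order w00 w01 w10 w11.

obs A: pose=(-4,2,S) → sL=5/16, sR=10/17, mL=-5/272, mR=5/17
obs B: pose=(-6,8,S) → sL=1, sR=10, mL=4, mR=5
sensor matrix S = [[5/16, 10/17], [1, 10]]; det S = 345/136
solve [mL_A; mL_B] = S·[w00; w01] and [mR_A; mR_B] = S·[w10; w11]:
  w00 = -1, w01 = 1/2, w10 = 0, w11 = 1/2

-1 1/2 0 1/2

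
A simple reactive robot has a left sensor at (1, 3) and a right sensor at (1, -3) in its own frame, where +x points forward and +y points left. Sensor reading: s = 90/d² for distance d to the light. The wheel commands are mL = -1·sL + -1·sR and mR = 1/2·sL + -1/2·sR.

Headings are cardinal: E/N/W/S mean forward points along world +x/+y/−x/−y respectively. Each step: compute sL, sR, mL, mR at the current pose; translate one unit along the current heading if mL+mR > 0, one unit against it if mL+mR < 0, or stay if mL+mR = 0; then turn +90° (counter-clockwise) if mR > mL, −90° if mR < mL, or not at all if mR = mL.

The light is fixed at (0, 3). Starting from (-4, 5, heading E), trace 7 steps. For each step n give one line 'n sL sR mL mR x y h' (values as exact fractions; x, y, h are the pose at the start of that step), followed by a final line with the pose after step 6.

0 45/17 9 -198/17 -54/17 -4 5 E
1 90/73 90/13 -7740/949 -2700/949 -5 5 N
2 9/4 45/26 -207/52 27/104 -5 4 W
3 90 90/49 -4500/49 2160/49 -4 4 S
4 45/17 9 -198/17 -54/17 -4 5 E
5 90/73 90/13 -7740/949 -2700/949 -5 5 N
6 9/4 45/26 -207/52 27/104 -5 4 W
final -4 4 S

n=0: pose=(-4,5,E); sL=45/17, sR=9; mL=-198/17, mR=-54/17; mL+mR=-252/17 → advance -1; mR−mL=144/17 → turn +1·90°
n=1: pose=(-5,5,N); sL=90/73, sR=90/13; mL=-7740/949, mR=-2700/949; mL+mR=-10440/949 → advance -1; mR−mL=5040/949 → turn +1·90°
n=2: pose=(-5,4,W); sL=9/4, sR=45/26; mL=-207/52, mR=27/104; mL+mR=-387/104 → advance -1; mR−mL=441/104 → turn +1·90°
n=3: pose=(-4,4,S); sL=90, sR=90/49; mL=-4500/49, mR=2160/49; mL+mR=-2340/49 → advance -1; mR−mL=6660/49 → turn +1·90°
n=4: pose=(-4,5,E); sL=45/17, sR=9; mL=-198/17, mR=-54/17; mL+mR=-252/17 → advance -1; mR−mL=144/17 → turn +1·90°
n=5: pose=(-5,5,N); sL=90/73, sR=90/13; mL=-7740/949, mR=-2700/949; mL+mR=-10440/949 → advance -1; mR−mL=5040/949 → turn +1·90°
n=6: pose=(-5,4,W); sL=9/4, sR=45/26; mL=-207/52, mR=27/104; mL+mR=-387/104 → advance -1; mR−mL=441/104 → turn +1·90°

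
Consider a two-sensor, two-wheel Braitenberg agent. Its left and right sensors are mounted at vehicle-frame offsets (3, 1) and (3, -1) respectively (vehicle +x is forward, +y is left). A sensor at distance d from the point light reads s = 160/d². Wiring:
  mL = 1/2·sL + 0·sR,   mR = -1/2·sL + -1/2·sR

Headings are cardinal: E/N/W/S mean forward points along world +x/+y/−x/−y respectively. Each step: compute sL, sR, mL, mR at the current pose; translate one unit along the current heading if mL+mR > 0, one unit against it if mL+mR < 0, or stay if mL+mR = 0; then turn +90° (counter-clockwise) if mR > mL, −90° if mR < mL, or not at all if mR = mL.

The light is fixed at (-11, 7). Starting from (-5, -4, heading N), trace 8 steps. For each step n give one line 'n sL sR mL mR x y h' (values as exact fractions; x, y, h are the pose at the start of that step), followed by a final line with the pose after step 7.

0 160/89 160/113 80/89 -16160/10057 -5 -4 N
1 80/101 16/25 40/101 -1808/2525 -5 -5 E
2 160/261 160/241 80/261 -40160/62901 -6 -5 S
3 40/37 20/13 20/37 -630/481 -6 -4 W
4 160/89 160/113 80/89 -16160/10057 -5 -4 N
5 80/101 16/25 40/101 -1808/2525 -5 -5 E
6 160/261 160/241 80/261 -40160/62901 -6 -5 S
7 40/37 20/13 20/37 -630/481 -6 -4 W
final -5 -4 N

n=0: pose=(-5,-4,N); sL=160/89, sR=160/113; mL=80/89, mR=-16160/10057; mL+mR=-80/113 → advance -1; mR−mL=-25200/10057 → turn -1·90°
n=1: pose=(-5,-5,E); sL=80/101, sR=16/25; mL=40/101, mR=-1808/2525; mL+mR=-8/25 → advance -1; mR−mL=-2808/2525 → turn -1·90°
n=2: pose=(-6,-5,S); sL=160/261, sR=160/241; mL=80/261, mR=-40160/62901; mL+mR=-80/241 → advance -1; mR−mL=-59440/62901 → turn -1·90°
n=3: pose=(-6,-4,W); sL=40/37, sR=20/13; mL=20/37, mR=-630/481; mL+mR=-10/13 → advance -1; mR−mL=-890/481 → turn -1·90°
n=4: pose=(-5,-4,N); sL=160/89, sR=160/113; mL=80/89, mR=-16160/10057; mL+mR=-80/113 → advance -1; mR−mL=-25200/10057 → turn -1·90°
n=5: pose=(-5,-5,E); sL=80/101, sR=16/25; mL=40/101, mR=-1808/2525; mL+mR=-8/25 → advance -1; mR−mL=-2808/2525 → turn -1·90°
n=6: pose=(-6,-5,S); sL=160/261, sR=160/241; mL=80/261, mR=-40160/62901; mL+mR=-80/241 → advance -1; mR−mL=-59440/62901 → turn -1·90°
n=7: pose=(-6,-4,W); sL=40/37, sR=20/13; mL=20/37, mR=-630/481; mL+mR=-10/13 → advance -1; mR−mL=-890/481 → turn -1·90°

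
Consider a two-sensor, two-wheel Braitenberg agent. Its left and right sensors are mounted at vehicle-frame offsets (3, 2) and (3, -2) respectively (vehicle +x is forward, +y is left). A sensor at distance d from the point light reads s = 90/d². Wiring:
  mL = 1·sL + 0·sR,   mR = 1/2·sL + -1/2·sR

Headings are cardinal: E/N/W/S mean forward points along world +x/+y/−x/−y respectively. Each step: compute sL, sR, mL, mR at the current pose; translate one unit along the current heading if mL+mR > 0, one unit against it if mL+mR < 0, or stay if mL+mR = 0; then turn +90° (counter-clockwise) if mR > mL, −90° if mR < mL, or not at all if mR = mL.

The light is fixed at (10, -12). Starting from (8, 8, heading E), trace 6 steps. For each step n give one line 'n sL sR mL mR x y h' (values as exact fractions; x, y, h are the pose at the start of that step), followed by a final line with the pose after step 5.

n=0: pose=(8,8,E); sL=18/97, sR=18/65; mL=18/97, mR=-288/6305; mL+mR=882/6305 → advance +1; mR−mL=-1458/6305 → turn -1·90°
n=1: pose=(9,8,S); sL=9/29, sR=45/149; mL=9/29, mR=18/4321; mL+mR=1359/4321 → advance +1; mR−mL=-1323/4321 → turn -1·90°
n=2: pose=(9,7,W); sL=18/61, sR=90/457; mL=18/61, mR=1368/27877; mL+mR=9594/27877 → advance +1; mR−mL=-6858/27877 → turn -1·90°
n=3: pose=(8,7,N); sL=9/50, sR=45/242; mL=9/50, mR=-9/3025; mL+mR=1071/6050 → advance +1; mR−mL=-1107/6050 → turn -1·90°
n=4: pose=(8,8,E); sL=18/97, sR=18/65; mL=18/97, mR=-288/6305; mL+mR=882/6305 → advance +1; mR−mL=-1458/6305 → turn -1·90°
n=5: pose=(9,8,S); sL=9/29, sR=45/149; mL=9/29, mR=18/4321; mL+mR=1359/4321 → advance +1; mR−mL=-1323/4321 → turn -1·90°

0 18/97 18/65 18/97 -288/6305 8 8 E
1 9/29 45/149 9/29 18/4321 9 8 S
2 18/61 90/457 18/61 1368/27877 9 7 W
3 9/50 45/242 9/50 -9/3025 8 7 N
4 18/97 18/65 18/97 -288/6305 8 8 E
5 9/29 45/149 9/29 18/4321 9 8 S
final 9 7 W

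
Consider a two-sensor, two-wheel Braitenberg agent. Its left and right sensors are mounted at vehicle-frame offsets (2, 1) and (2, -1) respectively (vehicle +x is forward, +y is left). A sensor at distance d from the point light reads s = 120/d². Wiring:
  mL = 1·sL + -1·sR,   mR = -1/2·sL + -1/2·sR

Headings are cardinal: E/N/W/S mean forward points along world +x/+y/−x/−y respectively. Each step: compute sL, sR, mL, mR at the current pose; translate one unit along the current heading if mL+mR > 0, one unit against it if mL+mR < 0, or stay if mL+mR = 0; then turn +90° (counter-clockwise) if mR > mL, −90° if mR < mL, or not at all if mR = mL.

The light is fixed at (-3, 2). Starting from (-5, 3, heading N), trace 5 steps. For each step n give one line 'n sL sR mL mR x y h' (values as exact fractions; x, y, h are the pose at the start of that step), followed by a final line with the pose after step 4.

0 20/3 12 -16/3 -28/3 -5 3 N
1 120 120 0 -120 -5 2 E
2 15 6 9 -21/2 -6 2 S
3 24/5 120/29 96/145 -648/145 -6 3 W
4 20/3 12 -16/3 -28/3 -5 3 N
final -5 2 E

n=0: pose=(-5,3,N); sL=20/3, sR=12; mL=-16/3, mR=-28/3; mL+mR=-44/3 → advance -1; mR−mL=-4 → turn -1·90°
n=1: pose=(-5,2,E); sL=120, sR=120; mL=0, mR=-120; mL+mR=-120 → advance -1; mR−mL=-120 → turn -1·90°
n=2: pose=(-6,2,S); sL=15, sR=6; mL=9, mR=-21/2; mL+mR=-3/2 → advance -1; mR−mL=-39/2 → turn -1·90°
n=3: pose=(-6,3,W); sL=24/5, sR=120/29; mL=96/145, mR=-648/145; mL+mR=-552/145 → advance -1; mR−mL=-744/145 → turn -1·90°
n=4: pose=(-5,3,N); sL=20/3, sR=12; mL=-16/3, mR=-28/3; mL+mR=-44/3 → advance -1; mR−mL=-4 → turn -1·90°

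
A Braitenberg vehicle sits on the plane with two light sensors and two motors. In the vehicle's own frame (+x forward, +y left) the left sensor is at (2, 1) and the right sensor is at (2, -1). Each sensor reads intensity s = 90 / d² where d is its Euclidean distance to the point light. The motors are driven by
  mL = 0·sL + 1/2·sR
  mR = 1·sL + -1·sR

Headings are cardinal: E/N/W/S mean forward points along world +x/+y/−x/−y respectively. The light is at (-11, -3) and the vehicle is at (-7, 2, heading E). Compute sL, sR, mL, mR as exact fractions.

5/4 45/26 45/52 -25/52

left sensor world pos  = (-5, 3); dL² = 72
right sensor world pos = (-5, 1); dR² = 52
sL = 90/72 = 5/4
sR = 90/52 = 45/26
mL = 0·sL + 1/2·sR = 45/52
mR = 1·sL + -1·sR = -25/52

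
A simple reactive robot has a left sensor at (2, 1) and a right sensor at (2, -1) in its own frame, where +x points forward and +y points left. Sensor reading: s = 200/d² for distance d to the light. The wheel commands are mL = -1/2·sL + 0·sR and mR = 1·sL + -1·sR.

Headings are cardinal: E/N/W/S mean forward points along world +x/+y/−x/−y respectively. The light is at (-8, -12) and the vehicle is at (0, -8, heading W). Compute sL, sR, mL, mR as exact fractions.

left sensor world pos  = (-2, -9); dL² = 45
right sensor world pos = (-2, -7); dR² = 61
sL = 200/45 = 40/9
sR = 200/61 = 200/61
mL = -1/2·sL + 0·sR = -20/9
mR = 1·sL + -1·sR = 640/549

40/9 200/61 -20/9 640/549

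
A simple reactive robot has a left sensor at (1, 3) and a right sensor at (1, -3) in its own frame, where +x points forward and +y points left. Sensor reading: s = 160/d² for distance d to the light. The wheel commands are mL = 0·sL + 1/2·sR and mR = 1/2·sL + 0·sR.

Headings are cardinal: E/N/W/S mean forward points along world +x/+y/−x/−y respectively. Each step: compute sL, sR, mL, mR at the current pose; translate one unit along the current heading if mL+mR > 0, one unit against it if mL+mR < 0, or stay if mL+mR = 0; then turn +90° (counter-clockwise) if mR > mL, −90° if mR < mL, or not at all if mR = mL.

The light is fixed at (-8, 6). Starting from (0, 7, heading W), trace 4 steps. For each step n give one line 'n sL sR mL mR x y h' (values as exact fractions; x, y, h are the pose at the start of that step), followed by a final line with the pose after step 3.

n=0: pose=(0,7,W); sL=160/53, sR=32/13; mL=16/13, mR=80/53; mL+mR=1888/689 → advance +1; mR−mL=192/689 → turn +1·90°
n=1: pose=(-1,7,S); sL=8/5, sR=10; mL=5, mR=4/5; mL+mR=29/5 → advance +1; mR−mL=-21/5 → turn -1·90°
n=2: pose=(-1,6,W); sL=32/9, sR=32/9; mL=16/9, mR=16/9; mL+mR=32/9 → advance +1; mR−mL=0 → turn +0·90°
n=3: pose=(-2,6,W); sL=80/17, sR=80/17; mL=40/17, mR=40/17; mL+mR=80/17 → advance +1; mR−mL=0 → turn +0·90°

0 160/53 32/13 16/13 80/53 0 7 W
1 8/5 10 5 4/5 -1 7 S
2 32/9 32/9 16/9 16/9 -1 6 W
3 80/17 80/17 40/17 40/17 -2 6 W
final -3 6 W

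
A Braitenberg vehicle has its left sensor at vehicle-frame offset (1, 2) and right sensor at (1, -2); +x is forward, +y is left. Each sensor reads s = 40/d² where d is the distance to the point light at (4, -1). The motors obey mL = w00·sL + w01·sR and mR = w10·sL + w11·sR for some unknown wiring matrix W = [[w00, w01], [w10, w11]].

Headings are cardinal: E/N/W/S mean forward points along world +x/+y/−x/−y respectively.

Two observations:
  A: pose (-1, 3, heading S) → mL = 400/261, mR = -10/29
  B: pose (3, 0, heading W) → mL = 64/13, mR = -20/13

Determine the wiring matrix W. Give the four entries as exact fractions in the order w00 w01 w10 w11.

obs A: pose=(-1,3,S) → sL=20/9, sR=20/29, mL=400/261, mR=-10/29
obs B: pose=(3,0,W) → sL=8, sR=40/13, mL=64/13, mR=-20/13
sensor matrix S = [[20/9, 20/29], [8, 40/13]]; det S = 4480/3393
solve [mL_A; mL_B] = S·[w00; w01] and [mR_A; mR_B] = S·[w10; w11]:
  w00 = 1, w01 = -1, w10 = 0, w11 = -1/2

1 -1 0 -1/2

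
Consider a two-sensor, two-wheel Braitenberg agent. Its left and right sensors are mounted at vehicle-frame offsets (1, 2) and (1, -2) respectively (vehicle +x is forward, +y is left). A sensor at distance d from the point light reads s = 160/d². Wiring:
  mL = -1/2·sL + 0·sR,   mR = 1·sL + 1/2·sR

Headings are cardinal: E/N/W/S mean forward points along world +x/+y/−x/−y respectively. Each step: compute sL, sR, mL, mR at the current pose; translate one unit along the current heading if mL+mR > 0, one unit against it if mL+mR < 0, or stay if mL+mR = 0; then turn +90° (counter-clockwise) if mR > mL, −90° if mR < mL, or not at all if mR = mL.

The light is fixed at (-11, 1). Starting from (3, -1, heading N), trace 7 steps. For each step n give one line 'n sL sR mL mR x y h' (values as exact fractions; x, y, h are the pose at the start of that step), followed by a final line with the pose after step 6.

0 32/29 160/257 -16/29 10544/7453 3 -1 N
1 80/89 16/17 -40/89 2072/1513 3 0 W
2 160/229 32/25 -80/229 7664/5725 2 0 S
3 40/49 40/53 -20/49 3100/2597 2 -1 E
4 32/29 160/257 -16/29 10544/7453 3 -1 N
5 80/89 16/17 -40/89 2072/1513 3 0 W
6 160/229 32/25 -80/229 7664/5725 2 0 S
final 2 -1 E

n=0: pose=(3,-1,N); sL=32/29, sR=160/257; mL=-16/29, mR=10544/7453; mL+mR=6432/7453 → advance +1; mR−mL=14656/7453 → turn +1·90°
n=1: pose=(3,0,W); sL=80/89, sR=16/17; mL=-40/89, mR=2072/1513; mL+mR=1392/1513 → advance +1; mR−mL=2752/1513 → turn +1·90°
n=2: pose=(2,0,S); sL=160/229, sR=32/25; mL=-80/229, mR=7664/5725; mL+mR=5664/5725 → advance +1; mR−mL=9664/5725 → turn +1·90°
n=3: pose=(2,-1,E); sL=40/49, sR=40/53; mL=-20/49, mR=3100/2597; mL+mR=2040/2597 → advance +1; mR−mL=4160/2597 → turn +1·90°
n=4: pose=(3,-1,N); sL=32/29, sR=160/257; mL=-16/29, mR=10544/7453; mL+mR=6432/7453 → advance +1; mR−mL=14656/7453 → turn +1·90°
n=5: pose=(3,0,W); sL=80/89, sR=16/17; mL=-40/89, mR=2072/1513; mL+mR=1392/1513 → advance +1; mR−mL=2752/1513 → turn +1·90°
n=6: pose=(2,0,S); sL=160/229, sR=32/25; mL=-80/229, mR=7664/5725; mL+mR=5664/5725 → advance +1; mR−mL=9664/5725 → turn +1·90°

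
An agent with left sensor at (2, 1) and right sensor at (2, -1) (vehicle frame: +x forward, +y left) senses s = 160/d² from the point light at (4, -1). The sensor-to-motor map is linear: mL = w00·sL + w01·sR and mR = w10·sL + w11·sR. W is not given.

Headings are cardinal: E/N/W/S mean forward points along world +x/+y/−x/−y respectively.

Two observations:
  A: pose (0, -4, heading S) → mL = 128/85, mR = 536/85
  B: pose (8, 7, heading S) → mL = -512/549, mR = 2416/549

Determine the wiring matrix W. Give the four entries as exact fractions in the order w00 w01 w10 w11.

1 -1 1 1/2

obs A: pose=(0,-4,S) → sL=80/17, sR=16/5, mL=128/85, mR=536/85
obs B: pose=(8,7,S) → sL=160/61, sR=32/9, mL=-512/549, mR=2416/549
sensor matrix S = [[80/17, 16/5], [160/61, 32/9]]; det S = 77824/9333
solve [mL_A; mL_B] = S·[w00; w01] and [mR_A; mR_B] = S·[w10; w11]:
  w00 = 1, w01 = -1, w10 = 1, w11 = 1/2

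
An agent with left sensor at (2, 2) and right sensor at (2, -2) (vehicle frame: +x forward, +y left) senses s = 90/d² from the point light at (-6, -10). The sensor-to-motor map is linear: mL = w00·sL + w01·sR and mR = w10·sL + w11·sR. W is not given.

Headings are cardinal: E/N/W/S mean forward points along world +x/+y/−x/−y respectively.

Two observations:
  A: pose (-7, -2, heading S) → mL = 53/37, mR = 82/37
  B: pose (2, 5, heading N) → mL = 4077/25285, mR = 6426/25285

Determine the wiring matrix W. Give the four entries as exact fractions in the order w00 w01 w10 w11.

obs A: pose=(-7,-2,S) → sL=90/37, sR=2, mL=53/37, mR=82/37
obs B: pose=(2,5,N) → sL=18/65, sR=90/389, mL=4077/25285, mR=6426/25285
sensor matrix S = [[90/37, 2], [18/65, 90/389]]; det S = 8352/935545
solve [mL_A; mL_B] = S·[w00; w01] and [mR_A; mR_B] = S·[w10; w11]:
  w00 = 1, w01 = -1/2, w10 = 1/2, w11 = 1/2

1 -1/2 1/2 1/2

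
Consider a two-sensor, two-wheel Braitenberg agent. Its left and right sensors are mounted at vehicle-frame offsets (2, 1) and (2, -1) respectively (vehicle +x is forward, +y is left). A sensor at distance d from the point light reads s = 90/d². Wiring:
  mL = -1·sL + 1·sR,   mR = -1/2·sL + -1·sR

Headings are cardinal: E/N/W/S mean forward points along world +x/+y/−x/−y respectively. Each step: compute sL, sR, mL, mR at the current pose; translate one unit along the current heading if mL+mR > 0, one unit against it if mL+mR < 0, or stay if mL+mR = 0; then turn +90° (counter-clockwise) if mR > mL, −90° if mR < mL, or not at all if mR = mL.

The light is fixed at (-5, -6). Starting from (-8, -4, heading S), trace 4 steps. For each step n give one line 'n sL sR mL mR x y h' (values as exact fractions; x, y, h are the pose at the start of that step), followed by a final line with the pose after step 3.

0 45/2 45/8 -135/8 -135/8 -8 -4 S
1 18 90/17 -216/17 -243/17 -8 -3 S
2 45/17 9/5 -72/85 -531/170 -8 -2 W
3 2 90/37 16/37 -127/37 -7 -2 N
final -7 -3 E

n=0: pose=(-8,-4,S); sL=45/2, sR=45/8; mL=-135/8, mR=-135/8; mL+mR=-135/4 → advance -1; mR−mL=0 → turn +0·90°
n=1: pose=(-8,-3,S); sL=18, sR=90/17; mL=-216/17, mR=-243/17; mL+mR=-27 → advance -1; mR−mL=-27/17 → turn -1·90°
n=2: pose=(-8,-2,W); sL=45/17, sR=9/5; mL=-72/85, mR=-531/170; mL+mR=-135/34 → advance -1; mR−mL=-387/170 → turn -1·90°
n=3: pose=(-7,-2,N); sL=2, sR=90/37; mL=16/37, mR=-127/37; mL+mR=-3 → advance -1; mR−mL=-143/37 → turn -1·90°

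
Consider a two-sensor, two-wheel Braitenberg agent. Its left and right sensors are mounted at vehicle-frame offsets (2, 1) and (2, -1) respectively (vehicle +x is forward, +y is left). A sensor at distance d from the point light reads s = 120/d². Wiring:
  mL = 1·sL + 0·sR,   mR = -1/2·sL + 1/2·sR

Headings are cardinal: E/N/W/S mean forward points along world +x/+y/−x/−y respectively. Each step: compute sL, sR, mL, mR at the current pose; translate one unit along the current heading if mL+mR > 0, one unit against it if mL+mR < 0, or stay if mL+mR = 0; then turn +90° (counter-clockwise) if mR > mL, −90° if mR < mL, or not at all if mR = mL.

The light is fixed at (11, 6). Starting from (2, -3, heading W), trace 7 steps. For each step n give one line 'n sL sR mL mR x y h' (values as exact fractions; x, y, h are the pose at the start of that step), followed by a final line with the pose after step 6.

0 120/221 24/37 120/221 432/8177 2 -3 W
1 12/17 12/13 12/17 24/221 1 -3 N
2 120/113 24/29 120/113 -384/3277 1 -2 E
3 30/41 3/5 30/41 -27/410 2 -2 S
4 120/221 24/37 120/221 432/8177 2 -3 W
5 12/17 12/13 12/17 24/221 1 -3 N
6 120/113 24/29 120/113 -384/3277 1 -2 E
final 2 -2 S

n=0: pose=(2,-3,W); sL=120/221, sR=24/37; mL=120/221, mR=432/8177; mL+mR=4872/8177 → advance +1; mR−mL=-4008/8177 → turn -1·90°
n=1: pose=(1,-3,N); sL=12/17, sR=12/13; mL=12/17, mR=24/221; mL+mR=180/221 → advance +1; mR−mL=-132/221 → turn -1·90°
n=2: pose=(1,-2,E); sL=120/113, sR=24/29; mL=120/113, mR=-384/3277; mL+mR=3096/3277 → advance +1; mR−mL=-3864/3277 → turn -1·90°
n=3: pose=(2,-2,S); sL=30/41, sR=3/5; mL=30/41, mR=-27/410; mL+mR=273/410 → advance +1; mR−mL=-327/410 → turn -1·90°
n=4: pose=(2,-3,W); sL=120/221, sR=24/37; mL=120/221, mR=432/8177; mL+mR=4872/8177 → advance +1; mR−mL=-4008/8177 → turn -1·90°
n=5: pose=(1,-3,N); sL=12/17, sR=12/13; mL=12/17, mR=24/221; mL+mR=180/221 → advance +1; mR−mL=-132/221 → turn -1·90°
n=6: pose=(1,-2,E); sL=120/113, sR=24/29; mL=120/113, mR=-384/3277; mL+mR=3096/3277 → advance +1; mR−mL=-3864/3277 → turn -1·90°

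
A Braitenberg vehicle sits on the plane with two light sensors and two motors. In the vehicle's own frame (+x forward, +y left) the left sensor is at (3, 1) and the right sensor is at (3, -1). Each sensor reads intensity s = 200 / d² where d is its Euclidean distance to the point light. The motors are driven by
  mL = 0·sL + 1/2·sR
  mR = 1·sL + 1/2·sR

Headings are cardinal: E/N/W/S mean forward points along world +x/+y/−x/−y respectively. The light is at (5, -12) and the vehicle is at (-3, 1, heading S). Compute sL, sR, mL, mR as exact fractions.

200/149 200/181 100/181 51100/26969

left sensor world pos  = (-2, -2); dL² = 149
right sensor world pos = (-4, -2); dR² = 181
sL = 200/149 = 200/149
sR = 200/181 = 200/181
mL = 0·sL + 1/2·sR = 100/181
mR = 1·sL + 1/2·sR = 51100/26969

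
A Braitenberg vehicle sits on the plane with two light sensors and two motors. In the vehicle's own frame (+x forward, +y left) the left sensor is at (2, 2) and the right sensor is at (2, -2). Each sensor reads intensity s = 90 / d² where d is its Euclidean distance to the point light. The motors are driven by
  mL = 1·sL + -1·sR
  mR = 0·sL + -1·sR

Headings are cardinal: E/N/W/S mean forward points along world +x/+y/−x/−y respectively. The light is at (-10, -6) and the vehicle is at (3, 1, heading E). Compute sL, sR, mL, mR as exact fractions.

left sensor world pos  = (5, 3); dL² = 306
right sensor world pos = (5, -1); dR² = 250
sL = 90/306 = 5/17
sR = 90/250 = 9/25
mL = 1·sL + -1·sR = -28/425
mR = 0·sL + -1·sR = -9/25

5/17 9/25 -28/425 -9/25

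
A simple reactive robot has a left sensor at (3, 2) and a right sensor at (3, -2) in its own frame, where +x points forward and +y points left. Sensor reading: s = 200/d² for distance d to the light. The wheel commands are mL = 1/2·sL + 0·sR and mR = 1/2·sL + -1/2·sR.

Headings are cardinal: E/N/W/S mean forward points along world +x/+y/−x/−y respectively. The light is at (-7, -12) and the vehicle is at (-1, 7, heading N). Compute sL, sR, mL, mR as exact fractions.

left sensor world pos  = (-3, 10); dL² = 500
right sensor world pos = (1, 10); dR² = 548
sL = 200/500 = 2/5
sR = 200/548 = 50/137
mL = 1/2·sL + 0·sR = 1/5
mR = 1/2·sL + -1/2·sR = 12/685

2/5 50/137 1/5 12/685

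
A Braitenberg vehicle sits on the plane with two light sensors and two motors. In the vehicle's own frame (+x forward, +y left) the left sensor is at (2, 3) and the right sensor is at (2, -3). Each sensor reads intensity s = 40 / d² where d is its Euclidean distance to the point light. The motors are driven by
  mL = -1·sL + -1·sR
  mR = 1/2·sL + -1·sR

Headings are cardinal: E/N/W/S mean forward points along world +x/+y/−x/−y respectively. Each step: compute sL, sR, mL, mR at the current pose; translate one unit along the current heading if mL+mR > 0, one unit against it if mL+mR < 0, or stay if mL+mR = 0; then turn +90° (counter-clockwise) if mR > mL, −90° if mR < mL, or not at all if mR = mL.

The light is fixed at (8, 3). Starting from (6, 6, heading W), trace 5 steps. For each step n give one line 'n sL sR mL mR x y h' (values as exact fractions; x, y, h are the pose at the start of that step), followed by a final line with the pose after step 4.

0 5/2 10/13 -85/26 25/52 6 6 W
1 8 40/17 -176/17 28/17 7 6 S
2 4/5 20 -104/5 -98/5 7 7 E
3 40/61 40/37 -3920/2257 -1700/2257 6 7 N
4 5/2 10/13 -85/26 25/52 6 6 W
final 7 6 S

n=0: pose=(6,6,W); sL=5/2, sR=10/13; mL=-85/26, mR=25/52; mL+mR=-145/52 → advance -1; mR−mL=15/4 → turn +1·90°
n=1: pose=(7,6,S); sL=8, sR=40/17; mL=-176/17, mR=28/17; mL+mR=-148/17 → advance -1; mR−mL=12 → turn +1·90°
n=2: pose=(7,7,E); sL=4/5, sR=20; mL=-104/5, mR=-98/5; mL+mR=-202/5 → advance -1; mR−mL=6/5 → turn +1·90°
n=3: pose=(6,7,N); sL=40/61, sR=40/37; mL=-3920/2257, mR=-1700/2257; mL+mR=-5620/2257 → advance -1; mR−mL=60/61 → turn +1·90°
n=4: pose=(6,6,W); sL=5/2, sR=10/13; mL=-85/26, mR=25/52; mL+mR=-145/52 → advance -1; mR−mL=15/4 → turn +1·90°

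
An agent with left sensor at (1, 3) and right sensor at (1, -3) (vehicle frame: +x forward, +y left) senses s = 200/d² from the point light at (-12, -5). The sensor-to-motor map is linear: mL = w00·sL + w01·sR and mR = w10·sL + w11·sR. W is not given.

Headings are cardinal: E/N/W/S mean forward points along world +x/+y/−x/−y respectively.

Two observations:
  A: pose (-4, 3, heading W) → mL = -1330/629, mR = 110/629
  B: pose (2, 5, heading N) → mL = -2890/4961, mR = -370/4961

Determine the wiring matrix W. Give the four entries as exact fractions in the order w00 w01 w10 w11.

obs A: pose=(-4,3,W) → sL=100/37, sR=20/17, mL=-1330/629, mR=110/629
obs B: pose=(2,5,N) → sL=100/121, sR=20/41, mL=-2890/4961, mR=-370/4961
sensor matrix S = [[100/37, 20/17], [100/121, 20/41]]; det S = 1080000/3120469
solve [mL_A; mL_B] = S·[w00; w01] and [mR_A; mR_B] = S·[w10; w11]:
  w00 = -1, w01 = 1/2, w10 = 1/2, w11 = -1

-1 1/2 1/2 -1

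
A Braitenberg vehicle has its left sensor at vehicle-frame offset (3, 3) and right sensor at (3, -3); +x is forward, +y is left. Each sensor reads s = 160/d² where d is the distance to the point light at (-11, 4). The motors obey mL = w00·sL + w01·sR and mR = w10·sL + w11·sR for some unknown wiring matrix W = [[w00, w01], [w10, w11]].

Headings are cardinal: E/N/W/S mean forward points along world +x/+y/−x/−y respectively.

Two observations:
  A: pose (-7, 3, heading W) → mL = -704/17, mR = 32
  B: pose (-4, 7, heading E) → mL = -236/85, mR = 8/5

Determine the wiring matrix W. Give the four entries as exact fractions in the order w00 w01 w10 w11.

-1 -1 0 1

obs A: pose=(-7,3,W) → sL=160/17, sR=32, mL=-704/17, mR=32
obs B: pose=(-4,7,E) → sL=20/17, sR=8/5, mL=-236/85, mR=8/5
sensor matrix S = [[160/17, 32], [20/17, 8/5]]; det S = -384/17
solve [mL_A; mL_B] = S·[w00; w01] and [mR_A; mR_B] = S·[w10; w11]:
  w00 = -1, w01 = -1, w10 = 0, w11 = 1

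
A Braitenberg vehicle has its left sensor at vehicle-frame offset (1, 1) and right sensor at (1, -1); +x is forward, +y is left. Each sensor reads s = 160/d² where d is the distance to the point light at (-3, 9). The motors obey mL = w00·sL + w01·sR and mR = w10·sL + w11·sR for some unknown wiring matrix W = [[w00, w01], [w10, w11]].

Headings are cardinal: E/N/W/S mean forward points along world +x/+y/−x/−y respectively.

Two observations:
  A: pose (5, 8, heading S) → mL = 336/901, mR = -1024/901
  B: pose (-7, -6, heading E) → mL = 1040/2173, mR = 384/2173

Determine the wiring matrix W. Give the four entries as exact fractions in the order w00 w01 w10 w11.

1 -1/2 1 -1

obs A: pose=(5,8,S) → sL=32/17, sR=160/53, mL=336/901, mR=-1024/901
obs B: pose=(-7,-6,E) → sL=32/41, sR=32/53, mL=1040/2173, mR=384/2173
sensor matrix S = [[32/17, 160/53], [32/41, 32/53]]; det S = -45056/36941
solve [mL_A; mL_B] = S·[w00; w01] and [mR_A; mR_B] = S·[w10; w11]:
  w00 = 1, w01 = -1/2, w10 = 1, w11 = -1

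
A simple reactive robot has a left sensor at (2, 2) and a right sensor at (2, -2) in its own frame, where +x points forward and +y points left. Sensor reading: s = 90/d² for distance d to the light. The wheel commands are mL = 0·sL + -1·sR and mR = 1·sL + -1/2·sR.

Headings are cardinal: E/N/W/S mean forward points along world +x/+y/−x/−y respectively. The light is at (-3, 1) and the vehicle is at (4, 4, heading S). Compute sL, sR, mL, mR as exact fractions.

45/41 45/13 -45/13 -675/1066

left sensor world pos  = (6, 2); dL² = 82
right sensor world pos = (2, 2); dR² = 26
sL = 90/82 = 45/41
sR = 90/26 = 45/13
mL = 0·sL + -1·sR = -45/13
mR = 1·sL + -1/2·sR = -675/1066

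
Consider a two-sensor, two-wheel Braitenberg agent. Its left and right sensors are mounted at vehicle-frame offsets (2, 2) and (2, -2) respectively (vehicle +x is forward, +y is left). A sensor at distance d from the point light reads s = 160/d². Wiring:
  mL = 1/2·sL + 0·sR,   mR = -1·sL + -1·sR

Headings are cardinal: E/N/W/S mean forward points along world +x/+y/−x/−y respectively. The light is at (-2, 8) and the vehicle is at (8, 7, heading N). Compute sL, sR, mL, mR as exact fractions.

left sensor world pos  = (6, 9); dL² = 65
right sensor world pos = (10, 9); dR² = 145
sL = 160/65 = 32/13
sR = 160/145 = 32/29
mL = 1/2·sL + 0·sR = 16/13
mR = -1·sL + -1·sR = -1344/377

32/13 32/29 16/13 -1344/377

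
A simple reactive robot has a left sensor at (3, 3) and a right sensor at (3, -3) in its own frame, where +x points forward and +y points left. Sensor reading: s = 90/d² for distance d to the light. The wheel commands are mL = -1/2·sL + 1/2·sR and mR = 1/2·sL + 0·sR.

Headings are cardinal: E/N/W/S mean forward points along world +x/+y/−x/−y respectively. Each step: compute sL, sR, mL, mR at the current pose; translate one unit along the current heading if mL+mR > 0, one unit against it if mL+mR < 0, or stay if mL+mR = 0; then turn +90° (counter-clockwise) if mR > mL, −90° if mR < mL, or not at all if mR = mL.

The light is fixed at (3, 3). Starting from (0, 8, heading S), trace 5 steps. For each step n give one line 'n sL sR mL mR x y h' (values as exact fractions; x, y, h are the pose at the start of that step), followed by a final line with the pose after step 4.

n=0: pose=(0,8,S); sL=45/2, sR=9/4; mL=-81/8, mR=45/4; mL+mR=9/8 → advance +1; mR−mL=171/8 → turn +1·90°
n=1: pose=(0,7,E); sL=90/49, sR=90; mL=2160/49, mR=45/49; mL+mR=45 → advance +1; mR−mL=-2115/49 → turn -1·90°
n=2: pose=(1,7,S); sL=45, sR=45/13; mL=-270/13, mR=45/2; mL+mR=45/26 → advance +1; mR−mL=1125/26 → turn +1·90°
n=3: pose=(1,6,E); sL=90/37, sR=90; mL=1620/37, mR=45/37; mL+mR=45 → advance +1; mR−mL=-1575/37 → turn -1·90°
n=4: pose=(2,6,S); sL=45/2, sR=45/8; mL=-135/16, mR=45/4; mL+mR=45/16 → advance +1; mR−mL=315/16 → turn +1·90°

0 45/2 9/4 -81/8 45/4 0 8 S
1 90/49 90 2160/49 45/49 0 7 E
2 45 45/13 -270/13 45/2 1 7 S
3 90/37 90 1620/37 45/37 1 6 E
4 45/2 45/8 -135/16 45/4 2 6 S
final 2 5 E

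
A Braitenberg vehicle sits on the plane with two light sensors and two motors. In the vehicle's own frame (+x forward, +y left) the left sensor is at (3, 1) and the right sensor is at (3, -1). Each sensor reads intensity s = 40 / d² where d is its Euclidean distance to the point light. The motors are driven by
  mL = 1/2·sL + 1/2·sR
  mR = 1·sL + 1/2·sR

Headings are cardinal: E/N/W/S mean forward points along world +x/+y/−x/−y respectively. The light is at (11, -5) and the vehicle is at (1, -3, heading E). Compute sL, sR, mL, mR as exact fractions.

left sensor world pos  = (4, -2); dL² = 58
right sensor world pos = (4, -4); dR² = 50
sL = 40/58 = 20/29
sR = 40/50 = 4/5
mL = 1/2·sL + 1/2·sR = 108/145
mR = 1·sL + 1/2·sR = 158/145

20/29 4/5 108/145 158/145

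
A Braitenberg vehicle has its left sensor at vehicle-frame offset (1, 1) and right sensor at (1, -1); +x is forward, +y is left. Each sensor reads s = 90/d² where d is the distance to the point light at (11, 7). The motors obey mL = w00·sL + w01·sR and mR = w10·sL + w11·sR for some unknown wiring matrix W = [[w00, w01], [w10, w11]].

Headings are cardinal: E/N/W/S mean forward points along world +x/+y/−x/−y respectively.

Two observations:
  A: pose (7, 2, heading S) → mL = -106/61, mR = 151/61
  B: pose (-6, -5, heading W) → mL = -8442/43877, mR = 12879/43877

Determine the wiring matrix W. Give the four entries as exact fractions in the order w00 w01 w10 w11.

-1/2 -1/2 1/2 1

obs A: pose=(7,2,S) → sL=2, sR=90/61, mL=-106/61, mR=151/61
obs B: pose=(-6,-5,W) → sL=90/493, sR=18/89, mL=-8442/43877, mR=12879/43877
sensor matrix S = [[2, 90/61], [90/493, 18/89]]; det S = 361728/2676497
solve [mL_A; mL_B] = S·[w00; w01] and [mR_A; mR_B] = S·[w10; w11]:
  w00 = -1/2, w01 = -1/2, w10 = 1/2, w11 = 1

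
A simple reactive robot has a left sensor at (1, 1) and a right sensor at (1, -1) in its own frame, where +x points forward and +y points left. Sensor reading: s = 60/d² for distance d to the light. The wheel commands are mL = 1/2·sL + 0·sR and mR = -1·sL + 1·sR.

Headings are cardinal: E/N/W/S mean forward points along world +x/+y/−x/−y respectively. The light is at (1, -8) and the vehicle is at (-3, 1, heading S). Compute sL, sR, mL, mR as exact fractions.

60/73 60/89 30/73 -960/6497

left sensor world pos  = (-2, 0); dL² = 73
right sensor world pos = (-4, 0); dR² = 89
sL = 60/73 = 60/73
sR = 60/89 = 60/89
mL = 1/2·sL + 0·sR = 30/73
mR = -1·sL + 1·sR = -960/6497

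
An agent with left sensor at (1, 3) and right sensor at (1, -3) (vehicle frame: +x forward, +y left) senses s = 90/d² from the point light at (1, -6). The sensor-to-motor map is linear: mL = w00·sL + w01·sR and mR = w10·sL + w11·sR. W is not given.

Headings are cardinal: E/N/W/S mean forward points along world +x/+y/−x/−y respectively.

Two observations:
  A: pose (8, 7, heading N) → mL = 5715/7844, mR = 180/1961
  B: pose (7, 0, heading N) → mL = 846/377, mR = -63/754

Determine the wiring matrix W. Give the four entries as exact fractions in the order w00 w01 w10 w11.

1 1 -1/2 1

obs A: pose=(8,7,N) → sL=45/106, sR=45/148, mL=5715/7844, mR=180/1961
obs B: pose=(7,0,N) → sL=45/29, sR=9/13, mL=846/377, mR=-63/754
sensor matrix S = [[45/106, 45/148], [45/29, 9/13]]; det S = -526095/2957188
solve [mL_A; mL_B] = S·[w00; w01] and [mR_A; mR_B] = S·[w10; w11]:
  w00 = 1, w01 = 1, w10 = -1/2, w11 = 1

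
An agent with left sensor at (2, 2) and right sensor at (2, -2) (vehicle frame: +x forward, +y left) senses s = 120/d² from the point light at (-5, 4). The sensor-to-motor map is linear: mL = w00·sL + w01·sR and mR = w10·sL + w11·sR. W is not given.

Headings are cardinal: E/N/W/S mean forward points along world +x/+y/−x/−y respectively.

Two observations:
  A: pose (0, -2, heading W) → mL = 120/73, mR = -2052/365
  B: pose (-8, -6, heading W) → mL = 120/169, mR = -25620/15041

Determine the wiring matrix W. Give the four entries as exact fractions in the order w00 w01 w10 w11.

1 0 -1/2 -1

obs A: pose=(0,-2,W) → sL=120/73, sR=24/5, mL=120/73, mR=-2052/365
obs B: pose=(-8,-6,W) → sL=120/169, sR=120/89, mL=120/169, mR=-25620/15041
sensor matrix S = [[120/73, 24/5], [120/169, 120/89]]; det S = -1308672/1097993
solve [mL_A; mL_B] = S·[w00; w01] and [mR_A; mR_B] = S·[w10; w11]:
  w00 = 1, w01 = 0, w10 = -1/2, w11 = -1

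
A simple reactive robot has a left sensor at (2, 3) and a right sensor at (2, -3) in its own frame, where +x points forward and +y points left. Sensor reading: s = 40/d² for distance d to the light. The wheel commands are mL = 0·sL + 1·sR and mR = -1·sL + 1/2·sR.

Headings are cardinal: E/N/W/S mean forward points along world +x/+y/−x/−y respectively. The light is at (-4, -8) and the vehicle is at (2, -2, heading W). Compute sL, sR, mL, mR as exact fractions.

8/5 40/97 40/97 -676/485

left sensor world pos  = (0, -5); dL² = 25
right sensor world pos = (0, 1); dR² = 97
sL = 40/25 = 8/5
sR = 40/97 = 40/97
mL = 0·sL + 1·sR = 40/97
mR = -1·sL + 1/2·sR = -676/485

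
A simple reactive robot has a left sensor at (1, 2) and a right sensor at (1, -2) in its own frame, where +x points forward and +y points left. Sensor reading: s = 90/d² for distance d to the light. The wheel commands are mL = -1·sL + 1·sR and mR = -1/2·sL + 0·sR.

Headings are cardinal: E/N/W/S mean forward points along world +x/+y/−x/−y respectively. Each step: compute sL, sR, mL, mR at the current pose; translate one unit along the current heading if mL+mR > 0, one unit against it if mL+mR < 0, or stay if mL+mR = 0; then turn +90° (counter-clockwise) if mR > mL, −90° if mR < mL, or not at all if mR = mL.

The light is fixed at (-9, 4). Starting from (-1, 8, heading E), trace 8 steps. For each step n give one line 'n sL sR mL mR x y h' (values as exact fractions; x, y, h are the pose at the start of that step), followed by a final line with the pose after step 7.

0 10/13 18/17 64/221 -5/13 -1 8 E
1 1 45/17 28/17 -1/2 -2 8 S
2 90/37 90/61 -2160/2257 -45/37 -2 7 W
3 45/26 45/58 -360/377 -45/52 -1 7 N
4 90/49 18/13 -288/637 -45/49 -1 6 W
5 45/29 9/13 -324/377 -45/58 0 6 N
6 18/13 90/73 -144/949 -9/13 0 5 W
7 45/34 45/74 -450/629 -45/68 1 5 N
final 1 4 W

n=0: pose=(-1,8,E); sL=10/13, sR=18/17; mL=64/221, mR=-5/13; mL+mR=-21/221 → advance -1; mR−mL=-149/221 → turn -1·90°
n=1: pose=(-2,8,S); sL=1, sR=45/17; mL=28/17, mR=-1/2; mL+mR=39/34 → advance +1; mR−mL=-73/34 → turn -1·90°
n=2: pose=(-2,7,W); sL=90/37, sR=90/61; mL=-2160/2257, mR=-45/37; mL+mR=-4905/2257 → advance -1; mR−mL=-585/2257 → turn -1·90°
n=3: pose=(-1,7,N); sL=45/26, sR=45/58; mL=-360/377, mR=-45/52; mL+mR=-2745/1508 → advance -1; mR−mL=135/1508 → turn +1·90°
n=4: pose=(-1,6,W); sL=90/49, sR=18/13; mL=-288/637, mR=-45/49; mL+mR=-873/637 → advance -1; mR−mL=-297/637 → turn -1·90°
n=5: pose=(0,6,N); sL=45/29, sR=9/13; mL=-324/377, mR=-45/58; mL+mR=-1233/754 → advance -1; mR−mL=63/754 → turn +1·90°
n=6: pose=(0,5,W); sL=18/13, sR=90/73; mL=-144/949, mR=-9/13; mL+mR=-801/949 → advance -1; mR−mL=-513/949 → turn -1·90°
n=7: pose=(1,5,N); sL=45/34, sR=45/74; mL=-450/629, mR=-45/68; mL+mR=-3465/2516 → advance -1; mR−mL=135/2516 → turn +1·90°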